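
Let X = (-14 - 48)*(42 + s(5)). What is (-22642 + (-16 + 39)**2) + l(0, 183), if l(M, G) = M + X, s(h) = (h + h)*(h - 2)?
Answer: -26577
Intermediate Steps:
s(h) = 2*h*(-2 + h) (s(h) = (2*h)*(-2 + h) = 2*h*(-2 + h))
X = -4464 (X = (-14 - 48)*(42 + 2*5*(-2 + 5)) = -62*(42 + 2*5*3) = -62*(42 + 30) = -62*72 = -4464)
l(M, G) = -4464 + M (l(M, G) = M - 4464 = -4464 + M)
(-22642 + (-16 + 39)**2) + l(0, 183) = (-22642 + (-16 + 39)**2) + (-4464 + 0) = (-22642 + 23**2) - 4464 = (-22642 + 529) - 4464 = -22113 - 4464 = -26577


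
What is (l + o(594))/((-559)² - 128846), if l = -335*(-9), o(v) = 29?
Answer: 3044/183635 ≈ 0.016576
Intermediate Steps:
l = 3015
(l + o(594))/((-559)² - 128846) = (3015 + 29)/((-559)² - 128846) = 3044/(312481 - 128846) = 3044/183635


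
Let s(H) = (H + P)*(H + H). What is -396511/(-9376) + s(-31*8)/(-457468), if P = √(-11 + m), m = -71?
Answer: 45059442785/1072304992 + 124*I*√82/114367 ≈ 42.021 + 0.0098181*I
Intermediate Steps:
P = I*√82 (P = √(-11 - 71) = √(-82) = I*√82 ≈ 9.0554*I)
s(H) = 2*H*(H + I*√82) (s(H) = (H + I*√82)*(H + H) = (H + I*√82)*(2*H) = 2*H*(H + I*√82))
-396511/(-9376) + s(-31*8)/(-457468) = -396511/(-9376) + (2*(-31*8)*(-31*8 + I*√82))/(-457468) = -396511*(-1/9376) + (2*(-248)*(-248 + I*√82))*(-1/457468) = 396511/9376 + (123008 - 496*I*√82)*(-1/457468) = 396511/9376 + (-30752/114367 + 124*I*√82/114367) = 45059442785/1072304992 + 124*I*√82/114367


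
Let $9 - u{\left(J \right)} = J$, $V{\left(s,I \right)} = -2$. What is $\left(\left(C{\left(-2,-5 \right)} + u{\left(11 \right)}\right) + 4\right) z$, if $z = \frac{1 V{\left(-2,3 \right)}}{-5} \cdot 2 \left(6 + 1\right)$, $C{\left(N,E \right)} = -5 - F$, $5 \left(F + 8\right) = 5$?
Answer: $\frac{112}{5} \approx 22.4$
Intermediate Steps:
$F = -7$ ($F = -8 + \frac{1}{5} \cdot 5 = -8 + 1 = -7$)
$u{\left(J \right)} = 9 - J$
$C{\left(N,E \right)} = 2$ ($C{\left(N,E \right)} = -5 - -7 = -5 + 7 = 2$)
$z = \frac{28}{5}$ ($z = \frac{1 \left(-2\right)}{-5} \cdot 2 \left(6 + 1\right) = \left(-2\right) \left(- \frac{1}{5}\right) 2 \cdot 7 = \frac{2}{5} \cdot 14 = \frac{28}{5} \approx 5.6$)
$\left(\left(C{\left(-2,-5 \right)} + u{\left(11 \right)}\right) + 4\right) z = \left(\left(2 + \left(9 - 11\right)\right) + 4\right) \frac{28}{5} = \left(\left(2 - 2\right) + 4\right) \frac{28}{5} = \left(0 + 4\right) \frac{28}{5} = 4 \cdot \frac{28}{5} = \frac{112}{5}$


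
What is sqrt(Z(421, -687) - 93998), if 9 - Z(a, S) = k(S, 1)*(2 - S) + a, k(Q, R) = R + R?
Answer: 2*I*sqrt(23947) ≈ 309.5*I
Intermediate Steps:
k(Q, R) = 2*R
Z(a, S) = 5 - a + 2*S (Z(a, S) = 9 - ((2*1)*(2 - S) + a) = 9 - (2*(2 - S) + a) = 9 - ((4 - 2*S) + a) = 9 - (4 + a - 2*S) = 9 + (-4 - a + 2*S) = 5 - a + 2*S)
sqrt(Z(421, -687) - 93998) = sqrt((5 - 1*421 + 2*(-687)) - 93998) = sqrt((5 - 421 - 1374) - 93998) = sqrt(-1790 - 93998) = sqrt(-95788) = 2*I*sqrt(23947)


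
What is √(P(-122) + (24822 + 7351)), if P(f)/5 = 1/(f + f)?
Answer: √478862627/122 ≈ 179.37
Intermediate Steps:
P(f) = 5/(2*f) (P(f) = 5/(f + f) = 5/((2*f)) = 5*(1/(2*f)) = 5/(2*f))
√(P(-122) + (24822 + 7351)) = √((5/2)/(-122) + (24822 + 7351)) = √((5/2)*(-1/122) + 32173) = √(-5/244 + 32173) = √(7850207/244) = √478862627/122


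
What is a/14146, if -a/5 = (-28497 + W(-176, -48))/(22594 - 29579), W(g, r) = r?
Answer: -2595/1796542 ≈ -0.0014444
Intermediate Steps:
a = -2595/127 (a = -5*(-28497 - 48)/(22594 - 29579) = -(-142725)/(-6985) = -(-142725)*(-1)/6985 = -5*519/127 = -2595/127 ≈ -20.433)
a/14146 = -2595/127/14146 = -2595/127*1/14146 = -2595/1796542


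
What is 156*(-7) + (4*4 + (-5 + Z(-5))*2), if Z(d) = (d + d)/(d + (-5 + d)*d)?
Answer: -9778/9 ≈ -1086.4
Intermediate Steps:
Z(d) = 2*d/(d + d*(-5 + d)) (Z(d) = (2*d)/(d + d*(-5 + d)) = 2*d/(d + d*(-5 + d)))
156*(-7) + (4*4 + (-5 + Z(-5))*2) = 156*(-7) + (4*4 + (-5 + 2/(-4 - 5))*2) = -1092 + (16 + (-5 + 2/(-9))*2) = -1092 + (16 + (-5 + 2*(-1/9))*2) = -1092 + (16 + (-5 - 2/9)*2) = -1092 + (16 - 47/9*2) = -1092 + (16 - 94/9) = -1092 + 50/9 = -9778/9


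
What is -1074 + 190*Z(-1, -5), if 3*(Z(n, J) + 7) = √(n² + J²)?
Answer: -2404 + 190*√26/3 ≈ -2081.1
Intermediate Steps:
Z(n, J) = -7 + √(J² + n²)/3 (Z(n, J) = -7 + √(n² + J²)/3 = -7 + √(J² + n²)/3)
-1074 + 190*Z(-1, -5) = -1074 + 190*(-7 + √((-5)² + (-1)²)/3) = -1074 + 190*(-7 + √(25 + 1)/3) = -1074 + 190*(-7 + √26/3) = -1074 + (-1330 + 190*√26/3) = -2404 + 190*√26/3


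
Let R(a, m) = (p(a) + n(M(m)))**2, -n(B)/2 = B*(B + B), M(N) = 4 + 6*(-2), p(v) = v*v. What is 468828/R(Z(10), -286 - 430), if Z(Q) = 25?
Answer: 5788/1681 ≈ 3.4432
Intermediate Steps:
p(v) = v**2
M(N) = -8 (M(N) = 4 - 12 = -8)
n(B) = -4*B**2 (n(B) = -2*B*(B + B) = -2*B*2*B = -4*B**2)
R(a, m) = (-256 + a**2)**2 (R(a, m) = (a**2 - 4*(-8)**2)**2 = (a**2 - 4*64)**2 = (a**2 - 256)**2 = (-256 + a**2)**2)
468828/R(Z(10), -286 - 430) = 468828/((-256 + 25**2)**2) = 468828/((-256 + 625)**2) = 468828/(369**2) = 468828/136161 = 468828*(1/136161) = 5788/1681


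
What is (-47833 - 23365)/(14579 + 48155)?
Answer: -35599/31367 ≈ -1.1349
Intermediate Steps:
(-47833 - 23365)/(14579 + 48155) = -71198/62734 = -71198*1/62734 = -35599/31367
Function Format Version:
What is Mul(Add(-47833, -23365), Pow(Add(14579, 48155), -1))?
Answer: Rational(-35599, 31367) ≈ -1.1349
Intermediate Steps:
Mul(Add(-47833, -23365), Pow(Add(14579, 48155), -1)) = Mul(-71198, Pow(62734, -1)) = Mul(-71198, Rational(1, 62734)) = Rational(-35599, 31367)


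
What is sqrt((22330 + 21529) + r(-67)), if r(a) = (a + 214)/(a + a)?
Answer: sqrt(787512506)/134 ≈ 209.42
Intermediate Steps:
r(a) = (214 + a)/(2*a) (r(a) = (214 + a)/((2*a)) = (214 + a)*(1/(2*a)) = (214 + a)/(2*a))
sqrt((22330 + 21529) + r(-67)) = sqrt((22330 + 21529) + (1/2)*(214 - 67)/(-67)) = sqrt(43859 + (1/2)*(-1/67)*147) = sqrt(43859 - 147/134) = sqrt(5876959/134) = sqrt(787512506)/134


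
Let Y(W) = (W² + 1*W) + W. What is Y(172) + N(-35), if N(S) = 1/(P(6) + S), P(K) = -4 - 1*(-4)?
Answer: 1047479/35 ≈ 29928.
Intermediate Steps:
P(K) = 0 (P(K) = -4 + 4 = 0)
Y(W) = W² + 2*W (Y(W) = (W² + W) + W = (W + W²) + W = W² + 2*W)
N(S) = 1/S (N(S) = 1/(0 + S) = 1/S)
Y(172) + N(-35) = 172*(2 + 172) + 1/(-35) = 172*174 - 1/35 = 29928 - 1/35 = 1047479/35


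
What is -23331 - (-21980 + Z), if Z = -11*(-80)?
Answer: -2231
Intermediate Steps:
Z = 880
-23331 - (-21980 + Z) = -23331 - (-21980 + 880) = -23331 - 1*(-21100) = -23331 + 21100 = -2231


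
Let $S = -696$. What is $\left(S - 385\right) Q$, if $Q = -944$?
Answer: $1020464$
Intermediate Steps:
$\left(S - 385\right) Q = \left(-696 - 385\right) \left(-944\right) = \left(-1081\right) \left(-944\right) = 1020464$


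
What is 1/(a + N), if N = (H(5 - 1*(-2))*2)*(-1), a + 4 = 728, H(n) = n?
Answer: 1/710 ≈ 0.0014085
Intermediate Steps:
a = 724 (a = -4 + 728 = 724)
N = -14 (N = ((5 - 1*(-2))*2)*(-1) = ((5 + 2)*2)*(-1) = (7*2)*(-1) = 14*(-1) = -14)
1/(a + N) = 1/(724 - 14) = 1/710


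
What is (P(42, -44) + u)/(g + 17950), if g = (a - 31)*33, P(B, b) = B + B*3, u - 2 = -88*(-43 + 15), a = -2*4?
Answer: 2634/16663 ≈ 0.15807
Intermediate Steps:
a = -8
u = 2466 (u = 2 - 88*(-43 + 15) = 2 - 88*(-28) = 2 + 2464 = 2466)
P(B, b) = 4*B (P(B, b) = B + 3*B = 4*B)
g = -1287 (g = (-8 - 31)*33 = -39*33 = -1287)
(P(42, -44) + u)/(g + 17950) = (4*42 + 2466)/(-1287 + 17950) = (168 + 2466)/16663 = 2634*(1/16663) = 2634/16663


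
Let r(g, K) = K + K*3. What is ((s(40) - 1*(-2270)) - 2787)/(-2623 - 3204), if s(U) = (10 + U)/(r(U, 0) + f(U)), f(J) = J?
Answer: 2063/23308 ≈ 0.088510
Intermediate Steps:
r(g, K) = 4*K (r(g, K) = K + 3*K = 4*K)
s(U) = (10 + U)/U (s(U) = (10 + U)/(4*0 + U) = (10 + U)/(0 + U) = (10 + U)/U)
((s(40) - 1*(-2270)) - 2787)/(-2623 - 3204) = (((10 + 40)/40 - 1*(-2270)) - 2787)/(-2623 - 3204) = (((1/40)*50 + 2270) - 2787)/(-5827) = ((5/4 + 2270) - 2787)*(-1/5827) = (9085/4 - 2787)*(-1/5827) = -2063/4*(-1/5827) = 2063/23308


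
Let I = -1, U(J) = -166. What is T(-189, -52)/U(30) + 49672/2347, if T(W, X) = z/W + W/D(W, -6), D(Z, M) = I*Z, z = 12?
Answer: 519627025/24544926 ≈ 21.170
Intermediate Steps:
D(Z, M) = -Z
T(W, X) = -1 + 12/W (T(W, X) = 12/W + W/((-W)) = 12/W + W*(-1/W) = 12/W - 1 = -1 + 12/W)
T(-189, -52)/U(30) + 49672/2347 = ((12 - 1*(-189))/(-189))/(-166) + 49672/2347 = -(12 + 189)/189*(-1/166) + 49672*(1/2347) = -1/189*201*(-1/166) + 49672/2347 = -67/63*(-1/166) + 49672/2347 = 67/10458 + 49672/2347 = 519627025/24544926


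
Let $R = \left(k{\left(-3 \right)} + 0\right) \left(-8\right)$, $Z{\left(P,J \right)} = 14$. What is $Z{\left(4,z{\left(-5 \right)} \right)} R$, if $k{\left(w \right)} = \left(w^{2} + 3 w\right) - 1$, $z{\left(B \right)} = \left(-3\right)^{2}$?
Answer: $112$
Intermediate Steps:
$z{\left(B \right)} = 9$
$k{\left(w \right)} = -1 + w^{2} + 3 w$
$R = 8$ ($R = \left(\left(-1 + \left(-3\right)^{2} + 3 \left(-3\right)\right) + 0\right) \left(-8\right) = \left(\left(-1 + 9 - 9\right) + 0\right) \left(-8\right) = \left(-1 + 0\right) \left(-8\right) = \left(-1\right) \left(-8\right) = 8$)
$Z{\left(4,z{\left(-5 \right)} \right)} R = 14 \cdot 8 = 112$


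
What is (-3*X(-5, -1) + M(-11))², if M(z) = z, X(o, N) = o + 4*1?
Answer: 64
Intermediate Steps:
X(o, N) = 4 + o (X(o, N) = o + 4 = 4 + o)
(-3*X(-5, -1) + M(-11))² = (-3*(4 - 5) - 11)² = (-3*(-1) - 11)² = (3 - 11)² = (-8)² = 64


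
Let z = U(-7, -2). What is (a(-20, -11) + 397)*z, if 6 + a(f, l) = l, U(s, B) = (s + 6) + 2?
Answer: 380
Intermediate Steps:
U(s, B) = 8 + s (U(s, B) = (6 + s) + 2 = 8 + s)
z = 1 (z = 8 - 7 = 1)
a(f, l) = -6 + l
(a(-20, -11) + 397)*z = ((-6 - 11) + 397)*1 = (-17 + 397)*1 = 380*1 = 380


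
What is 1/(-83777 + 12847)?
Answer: -1/70930 ≈ -1.4098e-5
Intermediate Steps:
1/(-83777 + 12847) = 1/(-70930) = -1/70930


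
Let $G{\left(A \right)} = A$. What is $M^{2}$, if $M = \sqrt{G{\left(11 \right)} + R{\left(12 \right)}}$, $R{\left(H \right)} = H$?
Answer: $23$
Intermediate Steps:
$M = \sqrt{23}$ ($M = \sqrt{11 + 12} = \sqrt{23} \approx 4.7958$)
$M^{2} = \left(\sqrt{23}\right)^{2} = 23$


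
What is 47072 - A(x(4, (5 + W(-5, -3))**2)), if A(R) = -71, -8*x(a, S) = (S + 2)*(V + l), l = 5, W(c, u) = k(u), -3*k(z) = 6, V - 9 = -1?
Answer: 47143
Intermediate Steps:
V = 8 (V = 9 - 1 = 8)
k(z) = -2 (k(z) = -1/3*6 = -2)
W(c, u) = -2
x(a, S) = -13/4 - 13*S/8 (x(a, S) = -(S + 2)*(8 + 5)/8 = -(2 + S)*13/8 = -(26 + 13*S)/8 = -13/4 - 13*S/8)
47072 - A(x(4, (5 + W(-5, -3))**2)) = 47072 - 1*(-71) = 47072 + 71 = 47143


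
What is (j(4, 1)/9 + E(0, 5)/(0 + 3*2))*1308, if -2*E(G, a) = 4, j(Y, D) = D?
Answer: -872/3 ≈ -290.67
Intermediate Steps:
E(G, a) = -2 (E(G, a) = -½*4 = -2)
(j(4, 1)/9 + E(0, 5)/(0 + 3*2))*1308 = (1/9 - 2/(0 + 3*2))*1308 = (1*(⅑) - 2/(0 + 6))*1308 = (⅑ - 2/6)*1308 = (⅑ - 2*⅙)*1308 = (⅑ - ⅓)*1308 = -2/9*1308 = -872/3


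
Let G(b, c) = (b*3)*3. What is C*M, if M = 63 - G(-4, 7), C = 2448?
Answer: 242352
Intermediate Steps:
G(b, c) = 9*b (G(b, c) = (3*b)*3 = 9*b)
M = 99 (M = 63 - 9*(-4) = 63 - 1*(-36) = 63 + 36 = 99)
C*M = 2448*99 = 242352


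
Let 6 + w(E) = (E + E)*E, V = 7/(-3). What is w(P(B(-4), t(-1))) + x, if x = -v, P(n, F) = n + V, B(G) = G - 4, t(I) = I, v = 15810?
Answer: -140422/9 ≈ -15602.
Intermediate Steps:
V = -7/3 (V = 7*(-⅓) = -7/3 ≈ -2.3333)
B(G) = -4 + G
P(n, F) = -7/3 + n (P(n, F) = n - 7/3 = -7/3 + n)
w(E) = -6 + 2*E² (w(E) = -6 + (E + E)*E = -6 + (2*E)*E = -6 + 2*E²)
x = -15810 (x = -1*15810 = -15810)
w(P(B(-4), t(-1))) + x = (-6 + 2*(-7/3 + (-4 - 4))²) - 15810 = (-6 + 2*(-7/3 - 8)²) - 15810 = (-6 + 2*(-31/3)²) - 15810 = (-6 + 2*(961/9)) - 15810 = (-6 + 1922/9) - 15810 = 1868/9 - 15810 = -140422/9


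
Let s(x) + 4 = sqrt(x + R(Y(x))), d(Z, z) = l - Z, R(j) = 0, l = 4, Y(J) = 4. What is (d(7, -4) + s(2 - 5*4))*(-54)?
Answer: 378 - 162*I*sqrt(2) ≈ 378.0 - 229.1*I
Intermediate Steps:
d(Z, z) = 4 - Z
s(x) = -4 + sqrt(x) (s(x) = -4 + sqrt(x + 0) = -4 + sqrt(x))
(d(7, -4) + s(2 - 5*4))*(-54) = ((4 - 1*7) + (-4 + sqrt(2 - 5*4)))*(-54) = ((4 - 7) + (-4 + sqrt(2 - 20)))*(-54) = (-3 + (-4 + sqrt(-18)))*(-54) = (-3 + (-4 + 3*I*sqrt(2)))*(-54) = (-7 + 3*I*sqrt(2))*(-54) = 378 - 162*I*sqrt(2)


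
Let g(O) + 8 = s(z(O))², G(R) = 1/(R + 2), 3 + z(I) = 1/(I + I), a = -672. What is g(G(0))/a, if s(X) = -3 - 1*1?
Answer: -1/84 ≈ -0.011905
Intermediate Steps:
z(I) = -3 + 1/(2*I) (z(I) = -3 + 1/(I + I) = -3 + 1/(2*I))
s(X) = -4 (s(X) = -3 - 1 = -4)
G(R) = 1/(2 + R)
g(O) = 8 (g(O) = -8 + (-4)² = -8 + 16 = 8)
g(G(0))/a = 8/(-672) = 8*(-1/672) = -1/84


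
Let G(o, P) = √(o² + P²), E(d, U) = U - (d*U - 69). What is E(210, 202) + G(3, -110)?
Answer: -42149 + √12109 ≈ -42039.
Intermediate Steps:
E(d, U) = 69 + U - U*d (E(d, U) = U - (U*d - 69) = U - (-69 + U*d) = U + (69 - U*d) = 69 + U - U*d)
G(o, P) = √(P² + o²)
E(210, 202) + G(3, -110) = (69 + 202 - 1*202*210) + √((-110)² + 3²) = (69 + 202 - 42420) + √(12100 + 9) = -42149 + √12109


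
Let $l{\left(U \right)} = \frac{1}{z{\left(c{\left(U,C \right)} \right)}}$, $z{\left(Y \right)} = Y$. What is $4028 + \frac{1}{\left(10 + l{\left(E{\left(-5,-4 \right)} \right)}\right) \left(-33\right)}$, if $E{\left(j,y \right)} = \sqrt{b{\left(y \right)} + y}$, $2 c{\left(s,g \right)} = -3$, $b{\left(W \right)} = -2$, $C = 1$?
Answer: $\frac{1240623}{308} \approx 4028.0$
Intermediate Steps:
$c{\left(s,g \right)} = - \frac{3}{2}$ ($c{\left(s,g \right)} = \frac{1}{2} \left(-3\right) = - \frac{3}{2}$)
$E{\left(j,y \right)} = \sqrt{-2 + y}$
$l{\left(U \right)} = - \frac{2}{3}$ ($l{\left(U \right)} = \frac{1}{- \frac{3}{2}} = - \frac{2}{3}$)
$4028 + \frac{1}{\left(10 + l{\left(E{\left(-5,-4 \right)} \right)}\right) \left(-33\right)} = 4028 + \frac{1}{\left(10 - \frac{2}{3}\right) \left(-33\right)} = 4028 + \frac{1}{\frac{28}{3} \left(-33\right)} = 4028 + \frac{1}{-308} = 4028 - \frac{1}{308} = \frac{1240623}{308}$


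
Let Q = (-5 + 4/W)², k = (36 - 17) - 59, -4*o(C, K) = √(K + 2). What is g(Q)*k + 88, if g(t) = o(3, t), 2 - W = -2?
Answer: 88 + 30*√2 ≈ 130.43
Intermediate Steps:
W = 4 (W = 2 - 1*(-2) = 2 + 2 = 4)
o(C, K) = -√(2 + K)/4 (o(C, K) = -√(K + 2)/4 = -√(2 + K)/4)
k = -40 (k = 19 - 59 = -40)
Q = 16 (Q = (-5 + 4/4)² = (-5 + 4*(¼))² = (-5 + 1)² = (-4)² = 16)
g(t) = -√(2 + t)/4
g(Q)*k + 88 = -√(2 + 16)/4*(-40) + 88 = -3*√2/4*(-40) + 88 = 30*√2 + 88 = 88 + 30*√2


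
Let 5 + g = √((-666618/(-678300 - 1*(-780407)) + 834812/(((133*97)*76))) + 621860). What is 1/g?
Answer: 125141828665/15563371714879734 + 19*√1079062104697836567527527/15563371714879734 ≈ 0.0012762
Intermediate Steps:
g = -5 + √1079062104697836567527527/1317282407 (g = -5 + √((-666618/(-678300 - 1*(-780407)) + 834812/(((133*97)*76))) + 621860) = -5 + √((-666618/(-678300 + 780407) + 834812/((12901*76))) + 621860) = -5 + √((-666618/102107 + 834812/980476) + 621860) = -5 + √((-666618*1/102107 + 834812*(1/980476)) + 621860) = -5 + √((-666618/102107 + 208703/245119) + 621860) = -5 + √(-142090700321/25028365733 + 621860) = -5 + √(15563997424023059/25028365733) = -5 + √1079062104697836567527527/1317282407 ≈ 783.58)
1/g = 1/(-5 + √1079062104697836567527527/1317282407)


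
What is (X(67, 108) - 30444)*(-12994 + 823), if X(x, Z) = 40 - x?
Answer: 370862541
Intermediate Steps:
(X(67, 108) - 30444)*(-12994 + 823) = ((40 - 1*67) - 30444)*(-12994 + 823) = ((40 - 67) - 30444)*(-12171) = (-27 - 30444)*(-12171) = -30471*(-12171) = 370862541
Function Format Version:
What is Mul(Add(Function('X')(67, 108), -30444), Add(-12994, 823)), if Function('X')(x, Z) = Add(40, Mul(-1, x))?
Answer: 370862541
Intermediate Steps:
Mul(Add(Function('X')(67, 108), -30444), Add(-12994, 823)) = Mul(Add(Add(40, Mul(-1, 67)), -30444), Add(-12994, 823)) = Mul(Add(Add(40, -67), -30444), -12171) = Mul(Add(-27, -30444), -12171) = Mul(-30471, -12171) = 370862541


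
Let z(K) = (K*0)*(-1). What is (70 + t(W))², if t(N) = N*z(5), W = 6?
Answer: 4900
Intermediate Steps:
z(K) = 0 (z(K) = 0*(-1) = 0)
t(N) = 0 (t(N) = N*0 = 0)
(70 + t(W))² = (70 + 0)² = 70² = 4900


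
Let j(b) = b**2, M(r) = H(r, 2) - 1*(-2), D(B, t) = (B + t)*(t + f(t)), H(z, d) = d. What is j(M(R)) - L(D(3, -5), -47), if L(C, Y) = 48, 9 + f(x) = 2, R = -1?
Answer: -32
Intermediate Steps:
f(x) = -7 (f(x) = -9 + 2 = -7)
D(B, t) = (-7 + t)*(B + t) (D(B, t) = (B + t)*(t - 7) = (B + t)*(-7 + t) = (-7 + t)*(B + t))
M(r) = 4 (M(r) = 2 - 1*(-2) = 2 + 2 = 4)
j(M(R)) - L(D(3, -5), -47) = 4**2 - 1*48 = 16 - 48 = -32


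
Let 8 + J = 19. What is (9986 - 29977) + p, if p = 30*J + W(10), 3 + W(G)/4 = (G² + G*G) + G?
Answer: -18833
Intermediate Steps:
W(G) = -12 + 4*G + 8*G² (W(G) = -12 + 4*((G² + G*G) + G) = -12 + 4*((G² + G²) + G) = -12 + 4*(2*G² + G) = -12 + 4*(G + 2*G²) = -12 + (4*G + 8*G²) = -12 + 4*G + 8*G²)
J = 11 (J = -8 + 19 = 11)
p = 1158 (p = 30*11 + (-12 + 4*10 + 8*10²) = 330 + (-12 + 40 + 8*100) = 330 + (-12 + 40 + 800) = 330 + 828 = 1158)
(9986 - 29977) + p = (9986 - 29977) + 1158 = -19991 + 1158 = -18833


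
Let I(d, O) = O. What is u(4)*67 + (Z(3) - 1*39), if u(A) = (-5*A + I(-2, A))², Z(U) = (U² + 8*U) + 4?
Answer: 17150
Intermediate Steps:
Z(U) = 4 + U² + 8*U
u(A) = 16*A² (u(A) = (-5*A + A)² = (-4*A)² = 16*A²)
u(4)*67 + (Z(3) - 1*39) = (16*4²)*67 + ((4 + 3² + 8*3) - 1*39) = (16*16)*67 + ((4 + 9 + 24) - 39) = 256*67 + (37 - 39) = 17152 - 2 = 17150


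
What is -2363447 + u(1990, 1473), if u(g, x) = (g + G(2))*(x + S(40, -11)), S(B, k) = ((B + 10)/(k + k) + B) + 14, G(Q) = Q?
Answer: 7411907/11 ≈ 6.7381e+5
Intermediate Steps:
S(B, k) = 14 + B + (10 + B)/(2*k) (S(B, k) = ((10 + B)/((2*k)) + B) + 14 = ((10 + B)*(1/(2*k)) + B) + 14 = ((10 + B)/(2*k) + B) + 14 = (B + (10 + B)/(2*k)) + 14 = 14 + B + (10 + B)/(2*k))
u(g, x) = (2 + g)*(569/11 + x) (u(g, x) = (g + 2)*(x + (5 + (½)*40 - 11*(14 + 40))/(-11)) = (2 + g)*(x - (5 + 20 - 11*54)/11) = (2 + g)*(x - (5 + 20 - 594)/11) = (2 + g)*(x - 1/11*(-569)) = (2 + g)*(x + 569/11) = (2 + g)*(569/11 + x))
-2363447 + u(1990, 1473) = -2363447 + (1138/11 + 2*1473 + (569/11)*1990 + 1990*1473) = -2363447 + (1138/11 + 2946 + 1132310/11 + 2931270) = -2363447 + 33409824/11 = 7411907/11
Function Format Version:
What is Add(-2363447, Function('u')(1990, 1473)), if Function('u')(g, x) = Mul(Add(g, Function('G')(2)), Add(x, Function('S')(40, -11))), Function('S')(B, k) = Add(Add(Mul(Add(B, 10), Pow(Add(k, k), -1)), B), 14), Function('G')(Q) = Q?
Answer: Rational(7411907, 11) ≈ 6.7381e+5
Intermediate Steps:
Function('S')(B, k) = Add(14, B, Mul(Rational(1, 2), Pow(k, -1), Add(10, B))) (Function('S')(B, k) = Add(Add(Mul(Add(10, B), Pow(Mul(2, k), -1)), B), 14) = Add(Add(Mul(Add(10, B), Mul(Rational(1, 2), Pow(k, -1))), B), 14) = Add(Add(Mul(Rational(1, 2), Pow(k, -1), Add(10, B)), B), 14) = Add(Add(B, Mul(Rational(1, 2), Pow(k, -1), Add(10, B))), 14) = Add(14, B, Mul(Rational(1, 2), Pow(k, -1), Add(10, B))))
Function('u')(g, x) = Mul(Add(2, g), Add(Rational(569, 11), x)) (Function('u')(g, x) = Mul(Add(g, 2), Add(x, Mul(Pow(-11, -1), Add(5, Mul(Rational(1, 2), 40), Mul(-11, Add(14, 40)))))) = Mul(Add(2, g), Add(x, Mul(Rational(-1, 11), Add(5, 20, Mul(-11, 54))))) = Mul(Add(2, g), Add(x, Mul(Rational(-1, 11), Add(5, 20, -594)))) = Mul(Add(2, g), Add(x, Mul(Rational(-1, 11), -569))) = Mul(Add(2, g), Add(x, Rational(569, 11))) = Mul(Add(2, g), Add(Rational(569, 11), x)))
Add(-2363447, Function('u')(1990, 1473)) = Add(-2363447, Add(Rational(1138, 11), Mul(2, 1473), Mul(Rational(569, 11), 1990), Mul(1990, 1473))) = Add(-2363447, Add(Rational(1138, 11), 2946, Rational(1132310, 11), 2931270)) = Add(-2363447, Rational(33409824, 11)) = Rational(7411907, 11)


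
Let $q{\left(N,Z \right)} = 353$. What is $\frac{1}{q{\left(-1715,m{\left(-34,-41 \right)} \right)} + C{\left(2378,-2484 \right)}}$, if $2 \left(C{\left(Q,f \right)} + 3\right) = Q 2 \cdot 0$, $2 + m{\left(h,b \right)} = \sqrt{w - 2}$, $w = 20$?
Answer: $\frac{1}{350} \approx 0.0028571$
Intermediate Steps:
$m{\left(h,b \right)} = -2 + 3 \sqrt{2}$ ($m{\left(h,b \right)} = -2 + \sqrt{20 - 2} = -2 + \sqrt{18} = -2 + 3 \sqrt{2}$)
$C{\left(Q,f \right)} = -3$ ($C{\left(Q,f \right)} = -3 + \frac{Q 2 \cdot 0}{2} = -3 + \frac{2 Q 0}{2} = -3 + \frac{1}{2} \cdot 0 = -3 + 0 = -3$)
$\frac{1}{q{\left(-1715,m{\left(-34,-41 \right)} \right)} + C{\left(2378,-2484 \right)}} = \frac{1}{353 - 3} = \frac{1}{350}$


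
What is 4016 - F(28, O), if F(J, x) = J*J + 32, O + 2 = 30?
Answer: 3200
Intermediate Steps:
O = 28 (O = -2 + 30 = 28)
F(J, x) = 32 + J**2 (F(J, x) = J**2 + 32 = 32 + J**2)
4016 - F(28, O) = 4016 - (32 + 28**2) = 4016 - (32 + 784) = 4016 - 1*816 = 4016 - 816 = 3200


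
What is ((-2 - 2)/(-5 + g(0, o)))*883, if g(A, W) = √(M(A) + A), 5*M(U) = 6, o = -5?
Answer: 88300/119 + 3532*√30/119 ≈ 904.58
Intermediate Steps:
M(U) = 6/5 (M(U) = (⅕)*6 = 6/5)
g(A, W) = √(6/5 + A)
((-2 - 2)/(-5 + g(0, o)))*883 = ((-2 - 2)/(-5 + √(30 + 25*0)/5))*883 = -4/(-5 + √(30 + 0)/5)*883 = -4/(-5 + √30/5)*883 = -3532/(-5 + √30/5)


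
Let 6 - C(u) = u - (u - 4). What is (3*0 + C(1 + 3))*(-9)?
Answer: -18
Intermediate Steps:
C(u) = 2 (C(u) = 6 - (u - (u - 4)) = 6 - (u - (-4 + u)) = 6 - (u + (4 - u)) = 6 - 1*4 = 6 - 4 = 2)
(3*0 + C(1 + 3))*(-9) = (3*0 + 2)*(-9) = (0 + 2)*(-9) = 2*(-9) = -18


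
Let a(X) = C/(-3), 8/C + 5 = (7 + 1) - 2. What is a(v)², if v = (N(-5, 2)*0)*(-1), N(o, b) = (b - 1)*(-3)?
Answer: 64/9 ≈ 7.1111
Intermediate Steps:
N(o, b) = 3 - 3*b (N(o, b) = (-1 + b)*(-3) = 3 - 3*b)
C = 8 (C = 8/(-5 + ((7 + 1) - 2)) = 8/(-5 + (8 - 2)) = 8/(-5 + 6) = 8/1 = 8*1 = 8)
v = 0 (v = ((3 - 3*2)*0)*(-1) = ((3 - 6)*0)*(-1) = -3*0*(-1) = 0*(-1) = 0)
a(X) = -8/3 (a(X) = 8/(-3) = 8*(-⅓) = -8/3)
a(v)² = (-8/3)² = 64/9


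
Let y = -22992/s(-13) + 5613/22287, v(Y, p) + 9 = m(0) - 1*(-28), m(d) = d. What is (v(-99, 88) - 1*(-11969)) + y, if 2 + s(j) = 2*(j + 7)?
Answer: 708828845/52003 ≈ 13631.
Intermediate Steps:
v(Y, p) = 19 (v(Y, p) = -9 + (0 - 1*(-28)) = -9 + (0 + 28) = -9 + 28 = 19)
s(j) = 12 + 2*j (s(j) = -2 + 2*(j + 7) = -2 + 2*(7 + j) = -2 + (14 + 2*j) = 12 + 2*j)
y = 85416881/52003 (y = -22992/(12 + 2*(-13)) + 5613/22287 = -22992/(12 - 26) + 5613*(1/22287) = -22992/(-14) + 1871/7429 = -22992*(-1/14) + 1871/7429 = 11496/7 + 1871/7429 = 85416881/52003 ≈ 1642.5)
(v(-99, 88) - 1*(-11969)) + y = (19 - 1*(-11969)) + 85416881/52003 = (19 + 11969) + 85416881/52003 = 11988 + 85416881/52003 = 708828845/52003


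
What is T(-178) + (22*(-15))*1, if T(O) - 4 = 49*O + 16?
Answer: -9032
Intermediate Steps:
T(O) = 20 + 49*O (T(O) = 4 + (49*O + 16) = 4 + (16 + 49*O) = 20 + 49*O)
T(-178) + (22*(-15))*1 = (20 + 49*(-178)) + (22*(-15))*1 = (20 - 8722) - 330*1 = -8702 - 330 = -9032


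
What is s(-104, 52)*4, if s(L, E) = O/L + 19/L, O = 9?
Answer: -14/13 ≈ -1.0769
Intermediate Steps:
s(L, E) = 28/L (s(L, E) = 9/L + 19/L = 28/L)
s(-104, 52)*4 = (28/(-104))*4 = (28*(-1/104))*4 = -7/26*4 = -14/13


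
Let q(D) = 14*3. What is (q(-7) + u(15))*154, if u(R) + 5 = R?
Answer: 8008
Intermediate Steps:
q(D) = 42
u(R) = -5 + R
(q(-7) + u(15))*154 = (42 + (-5 + 15))*154 = (42 + 10)*154 = 52*154 = 8008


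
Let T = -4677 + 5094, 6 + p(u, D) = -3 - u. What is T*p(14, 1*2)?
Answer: -9591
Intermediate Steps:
p(u, D) = -9 - u (p(u, D) = -6 + (-3 - u) = -9 - u)
T = 417
T*p(14, 1*2) = 417*(-9 - 1*14) = 417*(-9 - 14) = 417*(-23) = -9591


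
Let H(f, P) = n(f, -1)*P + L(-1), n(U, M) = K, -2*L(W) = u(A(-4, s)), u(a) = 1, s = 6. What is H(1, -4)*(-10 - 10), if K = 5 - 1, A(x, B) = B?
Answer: 330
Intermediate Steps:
L(W) = -½ (L(W) = -½*1 = -½)
K = 4
n(U, M) = 4
H(f, P) = -½ + 4*P (H(f, P) = 4*P - ½ = -½ + 4*P)
H(1, -4)*(-10 - 10) = (-½ + 4*(-4))*(-10 - 10) = (-½ - 16)*(-20) = -33/2*(-20) = 330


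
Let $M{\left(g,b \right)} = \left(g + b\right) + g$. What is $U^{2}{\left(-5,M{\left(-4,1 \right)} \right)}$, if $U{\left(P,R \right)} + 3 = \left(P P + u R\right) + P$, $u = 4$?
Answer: $121$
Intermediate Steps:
$M{\left(g,b \right)} = b + 2 g$ ($M{\left(g,b \right)} = \left(b + g\right) + g = b + 2 g$)
$U{\left(P,R \right)} = -3 + P + P^{2} + 4 R$ ($U{\left(P,R \right)} = -3 + \left(\left(P P + 4 R\right) + P\right) = -3 + \left(\left(P^{2} + 4 R\right) + P\right) = -3 + \left(P + P^{2} + 4 R\right) = -3 + P + P^{2} + 4 R$)
$U^{2}{\left(-5,M{\left(-4,1 \right)} \right)} = \left(-3 - 5 + \left(-5\right)^{2} + 4 \left(1 + 2 \left(-4\right)\right)\right)^{2} = \left(-3 - 5 + 25 + 4 \left(1 - 8\right)\right)^{2} = \left(-3 - 5 + 25 + 4 \left(-7\right)\right)^{2} = \left(-3 - 5 + 25 - 28\right)^{2} = \left(-11\right)^{2} = 121$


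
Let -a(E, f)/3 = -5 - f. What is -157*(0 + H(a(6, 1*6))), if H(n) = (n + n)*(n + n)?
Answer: -683892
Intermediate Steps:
a(E, f) = 15 + 3*f (a(E, f) = -3*(-5 - f) = 15 + 3*f)
H(n) = 4*n² (H(n) = (2*n)*(2*n) = 4*n²)
-157*(0 + H(a(6, 1*6))) = -157*(0 + 4*(15 + 3*(1*6))²) = -157*(0 + 4*(15 + 3*6)²) = -157*(0 + 4*(15 + 18)²) = -157*(0 + 4*33²) = -157*(0 + 4*1089) = -157*(0 + 4356) = -157*4356 = -683892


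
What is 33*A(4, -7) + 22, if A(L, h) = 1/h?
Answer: 121/7 ≈ 17.286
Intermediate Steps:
33*A(4, -7) + 22 = 33/(-7) + 22 = 33*(-⅐) + 22 = -33/7 + 22 = 121/7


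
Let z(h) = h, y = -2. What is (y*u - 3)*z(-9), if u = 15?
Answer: 297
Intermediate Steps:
(y*u - 3)*z(-9) = (-2*15 - 3)*(-9) = (-30 - 3)*(-9) = -33*(-9) = 297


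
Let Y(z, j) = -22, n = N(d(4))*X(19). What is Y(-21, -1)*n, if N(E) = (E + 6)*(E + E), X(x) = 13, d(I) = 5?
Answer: -31460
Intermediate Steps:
N(E) = 2*E*(6 + E) (N(E) = (6 + E)*(2*E) = 2*E*(6 + E))
n = 1430 (n = (2*5*(6 + 5))*13 = (2*5*11)*13 = 110*13 = 1430)
Y(-21, -1)*n = -22*1430 = -31460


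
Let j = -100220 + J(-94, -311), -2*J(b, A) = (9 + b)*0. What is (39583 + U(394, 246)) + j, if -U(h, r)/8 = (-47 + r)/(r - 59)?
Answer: -11340711/187 ≈ -60646.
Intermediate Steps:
J(b, A) = 0 (J(b, A) = -(9 + b)*0/2 = -1/2*0 = 0)
U(h, r) = -8*(-47 + r)/(-59 + r) (U(h, r) = -8*(-47 + r)/(r - 59) = -8*(-47 + r)/(-59 + r))
j = -100220 (j = -100220 + 0 = -100220)
(39583 + U(394, 246)) + j = (39583 + 8*(47 - 1*246)/(-59 + 246)) - 100220 = (39583 + 8*(47 - 246)/187) - 100220 = (39583 + 8*(1/187)*(-199)) - 100220 = (39583 - 1592/187) - 100220 = 7400429/187 - 100220 = -11340711/187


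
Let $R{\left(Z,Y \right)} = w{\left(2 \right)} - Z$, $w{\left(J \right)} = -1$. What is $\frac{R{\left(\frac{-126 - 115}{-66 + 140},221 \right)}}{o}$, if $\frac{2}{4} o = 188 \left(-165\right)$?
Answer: $- \frac{167}{4590960} \approx -3.6376 \cdot 10^{-5}$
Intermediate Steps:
$R{\left(Z,Y \right)} = -1 - Z$
$o = -62040$ ($o = 2 \cdot 188 \left(-165\right) = 2 \left(-31020\right) = -62040$)
$\frac{R{\left(\frac{-126 - 115}{-66 + 140},221 \right)}}{o} = \frac{-1 - \frac{-126 - 115}{-66 + 140}}{-62040} = \left(-1 - - \frac{241}{74}\right) \left(- \frac{1}{62040}\right) = \left(-1 + \frac{241}{74}\right) \left(- \frac{1}{62040}\right) = \frac{167}{74} \left(- \frac{1}{62040}\right) = - \frac{167}{4590960}$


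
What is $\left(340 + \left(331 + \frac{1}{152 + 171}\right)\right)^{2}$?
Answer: $\frac{46973626756}{104329} \approx 4.5025 \cdot 10^{5}$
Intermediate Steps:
$\left(340 + \left(331 + \frac{1}{152 + 171}\right)\right)^{2} = \left(340 + \left(331 + \frac{1}{323}\right)\right)^{2} = \left(340 + \frac{106914}{323}\right)^{2} = \left(\frac{216734}{323}\right)^{2} = \frac{46973626756}{104329}$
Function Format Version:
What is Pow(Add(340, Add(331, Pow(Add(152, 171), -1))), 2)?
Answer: Rational(46973626756, 104329) ≈ 4.5025e+5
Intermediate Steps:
Pow(Add(340, Add(331, Pow(Add(152, 171), -1))), 2) = Pow(Add(340, Add(331, Pow(323, -1))), 2) = Pow(Add(340, Add(331, Rational(1, 323))), 2) = Pow(Add(340, Rational(106914, 323)), 2) = Pow(Rational(216734, 323), 2) = Rational(46973626756, 104329)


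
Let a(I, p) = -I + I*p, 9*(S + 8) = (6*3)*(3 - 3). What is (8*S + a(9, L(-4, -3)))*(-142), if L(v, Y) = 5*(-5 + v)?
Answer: 67876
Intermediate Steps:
L(v, Y) = -25 + 5*v
S = -8 (S = -8 + ((6*3)*(3 - 3))/9 = -8 + (18*0)/9 = -8 + (1/9)*0 = -8 + 0 = -8)
(8*S + a(9, L(-4, -3)))*(-142) = (8*(-8) + 9*(-1 + (-25 + 5*(-4))))*(-142) = (-64 + 9*(-1 + (-25 - 20)))*(-142) = (-64 + 9*(-1 - 45))*(-142) = (-64 + 9*(-46))*(-142) = (-64 - 414)*(-142) = -478*(-142) = 67876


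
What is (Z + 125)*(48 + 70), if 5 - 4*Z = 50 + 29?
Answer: 12567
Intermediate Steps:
Z = -37/2 (Z = 5/4 - (50 + 29)/4 = 5/4 - 1/4*79 = 5/4 - 79/4 = -37/2 ≈ -18.500)
(Z + 125)*(48 + 70) = (-37/2 + 125)*(48 + 70) = (213/2)*118 = 12567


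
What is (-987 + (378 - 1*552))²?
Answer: 1347921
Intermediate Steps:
(-987 + (378 - 1*552))² = (-987 + (378 - 552))² = (-987 - 174)² = (-1161)² = 1347921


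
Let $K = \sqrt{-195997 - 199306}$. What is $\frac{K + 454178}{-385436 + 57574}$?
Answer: $- \frac{227089}{163931} - \frac{i \sqrt{395303}}{327862} \approx -1.3853 - 0.0019177 i$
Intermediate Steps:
$K = i \sqrt{395303}$ ($K = \sqrt{-395303} = i \sqrt{395303} \approx 628.73 i$)
$\frac{K + 454178}{-385436 + 57574} = \frac{i \sqrt{395303} + 454178}{-385436 + 57574} = \frac{454178 + i \sqrt{395303}}{-327862} = \left(454178 + i \sqrt{395303}\right) \left(- \frac{1}{327862}\right) = - \frac{227089}{163931} - \frac{i \sqrt{395303}}{327862}$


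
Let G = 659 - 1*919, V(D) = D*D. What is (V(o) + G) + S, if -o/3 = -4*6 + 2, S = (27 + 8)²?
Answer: 5321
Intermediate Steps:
S = 1225 (S = 35² = 1225)
o = 66 (o = -3*(-4*6 + 2) = -3*(-24 + 2) = -3*(-22) = 66)
V(D) = D²
G = -260 (G = 659 - 919 = -260)
(V(o) + G) + S = (66² - 260) + 1225 = (4356 - 260) + 1225 = 4096 + 1225 = 5321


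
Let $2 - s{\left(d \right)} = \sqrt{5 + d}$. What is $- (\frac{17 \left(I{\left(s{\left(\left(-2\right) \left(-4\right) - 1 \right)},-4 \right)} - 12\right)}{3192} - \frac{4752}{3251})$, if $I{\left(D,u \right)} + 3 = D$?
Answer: $\frac{15886855}{10377192} + \frac{17 \sqrt{3}}{1596} \approx 1.5494$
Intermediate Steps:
$s{\left(d \right)} = 2 - \sqrt{5 + d}$
$I{\left(D,u \right)} = -3 + D$
$- (\frac{17 \left(I{\left(s{\left(\left(-2\right) \left(-4\right) - 1 \right)},-4 \right)} - 12\right)}{3192} - \frac{4752}{3251}) = - (\frac{17 \left(\left(-3 + \left(2 - \sqrt{5 - -7}\right)\right) - 12\right)}{3192} - \frac{4752}{3251}) = - (17 \left(\left(-3 + \left(2 - \sqrt{5 + \left(8 - 1\right)}\right)\right) - 12\right) \frac{1}{3192} - \frac{4752}{3251}) = - (17 \left(\left(-3 + \left(2 - \sqrt{5 + 7}\right)\right) - 12\right) \frac{1}{3192} - \frac{4752}{3251}) = - (17 \left(\left(-3 + \left(2 - \sqrt{12}\right)\right) - 12\right) \frac{1}{3192} - \frac{4752}{3251}) = - (17 \left(\left(-3 + \left(2 - 2 \sqrt{3}\right)\right) - 12\right) \frac{1}{3192} - \frac{4752}{3251}) = - (17 \left(\left(-1 - 2 \sqrt{3}\right) - 12\right) \frac{1}{3192} - \frac{4752}{3251}) = - (17 \left(-13 - 2 \sqrt{3}\right) \frac{1}{3192} - \frac{4752}{3251}) = - (\left(-221 - 34 \sqrt{3}\right) \frac{1}{3192} - \frac{4752}{3251}) = - (\left(- \frac{221}{3192} - \frac{17 \sqrt{3}}{1596}\right) - \frac{4752}{3251}) = - (- \frac{15886855}{10377192} - \frac{17 \sqrt{3}}{1596}) = \frac{15886855}{10377192} + \frac{17 \sqrt{3}}{1596}$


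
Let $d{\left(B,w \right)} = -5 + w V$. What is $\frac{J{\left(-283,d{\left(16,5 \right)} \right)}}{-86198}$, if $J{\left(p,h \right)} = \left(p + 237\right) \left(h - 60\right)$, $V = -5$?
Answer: $- \frac{2070}{43099} \approx -0.048029$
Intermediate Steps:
$d{\left(B,w \right)} = -5 - 5 w$ ($d{\left(B,w \right)} = -5 + w \left(-5\right) = -5 - 5 w$)
$J{\left(p,h \right)} = \left(-60 + h\right) \left(237 + p\right)$ ($J{\left(p,h \right)} = \left(237 + p\right) \left(-60 + h\right) = \left(-60 + h\right) \left(237 + p\right)$)
$\frac{J{\left(-283,d{\left(16,5 \right)} \right)}}{-86198} = \frac{-14220 - -16980 + 237 \left(-5 - 25\right) + \left(-5 - 25\right) \left(-283\right)}{-86198} = \left(-14220 + 16980 + 237 \left(-5 - 25\right) + \left(-5 - 25\right) \left(-283\right)\right) \left(- \frac{1}{86198}\right) = \left(-14220 + 16980 + 237 \left(-30\right) - -8490\right) \left(- \frac{1}{86198}\right) = \left(-14220 + 16980 - 7110 + 8490\right) \left(- \frac{1}{86198}\right) = 4140 \left(- \frac{1}{86198}\right) = - \frac{2070}{43099}$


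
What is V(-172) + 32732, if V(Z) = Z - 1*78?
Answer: 32482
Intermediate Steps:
V(Z) = -78 + Z (V(Z) = Z - 78 = -78 + Z)
V(-172) + 32732 = (-78 - 172) + 32732 = -250 + 32732 = 32482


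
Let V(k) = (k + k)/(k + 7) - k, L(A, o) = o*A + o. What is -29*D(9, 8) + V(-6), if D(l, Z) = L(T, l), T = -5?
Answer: 1038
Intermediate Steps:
L(A, o) = o + A*o (L(A, o) = A*o + o = o + A*o)
D(l, Z) = -4*l (D(l, Z) = l*(1 - 5) = l*(-4) = -4*l)
V(k) = -k + 2*k/(7 + k) (V(k) = (2*k)/(7 + k) - k = 2*k/(7 + k) - k = -k + 2*k/(7 + k))
-29*D(9, 8) + V(-6) = -(-116)*9 - 1*(-6)*(5 - 6)/(7 - 6) = -29*(-36) - 1*(-6)*(-1)/1 = 1044 - 1*(-6)*1*(-1) = 1044 - 6 = 1038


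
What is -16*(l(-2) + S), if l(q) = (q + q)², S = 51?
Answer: -1072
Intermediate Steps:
l(q) = 4*q² (l(q) = (2*q)² = 4*q²)
-16*(l(-2) + S) = -16*(4*(-2)² + 51) = -16*(4*4 + 51) = -16*(16 + 51) = -16*67 = -1072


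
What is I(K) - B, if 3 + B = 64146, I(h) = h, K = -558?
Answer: -64701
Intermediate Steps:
B = 64143 (B = -3 + 64146 = 64143)
I(K) - B = -558 - 1*64143 = -558 - 64143 = -64701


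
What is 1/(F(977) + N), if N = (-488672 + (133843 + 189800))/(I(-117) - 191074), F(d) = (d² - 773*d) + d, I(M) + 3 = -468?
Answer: 191545/38363755354 ≈ 4.9929e-6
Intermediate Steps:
I(M) = -471 (I(M) = -3 - 468 = -471)
F(d) = d² - 772*d
N = 165029/191545 (N = (-488672 + (133843 + 189800))/(-471 - 191074) = (-488672 + 323643)/(-191545) = -165029*(-1/191545) = 165029/191545 ≈ 0.86157)
1/(F(977) + N) = 1/(977*(-772 + 977) + 165029/191545) = 1/(977*205 + 165029/191545) = 1/(200285 + 165029/191545) = 1/(38363755354/191545) = 191545/38363755354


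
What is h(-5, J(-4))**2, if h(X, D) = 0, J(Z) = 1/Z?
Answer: 0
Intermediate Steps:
J(Z) = 1/Z
h(-5, J(-4))**2 = 0**2 = 0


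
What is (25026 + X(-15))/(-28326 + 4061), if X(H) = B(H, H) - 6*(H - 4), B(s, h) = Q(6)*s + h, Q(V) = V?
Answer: -5007/4853 ≈ -1.0317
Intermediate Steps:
B(s, h) = h + 6*s (B(s, h) = 6*s + h = h + 6*s)
X(H) = 24 + H (X(H) = (H + 6*H) - 6*(H - 4) = 7*H - 6*(-4 + H) = 7*H + (24 - 6*H) = 24 + H)
(25026 + X(-15))/(-28326 + 4061) = (25026 + (24 - 15))/(-28326 + 4061) = (25026 + 9)/(-24265) = 25035*(-1/24265) = -5007/4853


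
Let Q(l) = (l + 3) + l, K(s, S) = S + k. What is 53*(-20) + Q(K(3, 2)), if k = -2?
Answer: -1057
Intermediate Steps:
K(s, S) = -2 + S (K(s, S) = S - 2 = -2 + S)
Q(l) = 3 + 2*l (Q(l) = (3 + l) + l = 3 + 2*l)
53*(-20) + Q(K(3, 2)) = 53*(-20) + (3 + 2*(-2 + 2)) = -1060 + (3 + 2*0) = -1060 + (3 + 0) = -1060 + 3 = -1057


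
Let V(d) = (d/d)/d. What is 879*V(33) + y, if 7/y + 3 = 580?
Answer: 169138/6347 ≈ 26.648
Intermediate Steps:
y = 7/577 (y = 7/(-3 + 580) = 7/577 ≈ 0.012132)
V(d) = 1/d
879*V(33) + y = 879/33 + 7/577 = 879*(1/33) + 7/577 = 293/11 + 7/577 = 169138/6347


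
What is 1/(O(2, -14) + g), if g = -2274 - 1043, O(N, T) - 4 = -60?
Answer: -1/3373 ≈ -0.00029647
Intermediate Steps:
O(N, T) = -56 (O(N, T) = 4 - 60 = -56)
g = -3317
1/(O(2, -14) + g) = 1/(-56 - 3317) = 1/(-3373) = -1/3373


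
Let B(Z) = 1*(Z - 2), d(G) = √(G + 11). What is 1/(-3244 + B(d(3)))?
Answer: -1623/5268251 - √14/10536502 ≈ -0.00030843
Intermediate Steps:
d(G) = √(11 + G)
B(Z) = -2 + Z (B(Z) = 1*(-2 + Z) = -2 + Z)
1/(-3244 + B(d(3))) = 1/(-3244 + (-2 + √(11 + 3))) = 1/(-3244 + (-2 + √14)) = 1/(-3246 + √14)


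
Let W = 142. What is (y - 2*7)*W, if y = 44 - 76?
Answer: -6532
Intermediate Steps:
y = -32
(y - 2*7)*W = (-32 - 2*7)*142 = (-32 - 14)*142 = -46*142 = -6532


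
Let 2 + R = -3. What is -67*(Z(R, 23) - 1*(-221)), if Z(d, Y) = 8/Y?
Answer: -341097/23 ≈ -14830.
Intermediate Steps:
R = -5 (R = -2 - 3 = -5)
-67*(Z(R, 23) - 1*(-221)) = -67*(8/23 - 1*(-221)) = -67*(8*(1/23) + 221) = -67*(8/23 + 221) = -67*5091/23 = -341097/23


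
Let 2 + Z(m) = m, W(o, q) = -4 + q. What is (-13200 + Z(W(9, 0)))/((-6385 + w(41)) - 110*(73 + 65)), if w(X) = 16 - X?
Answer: 6603/10795 ≈ 0.61167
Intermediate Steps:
Z(m) = -2 + m
(-13200 + Z(W(9, 0)))/((-6385 + w(41)) - 110*(73 + 65)) = (-13200 + (-2 + (-4 + 0)))/((-6385 + (16 - 1*41)) - 110*(73 + 65)) = (-13200 + (-2 - 4))/((-6385 + (16 - 41)) - 110*138) = (-13200 - 6)/((-6385 - 25) - 15180) = -13206/(-6410 - 15180) = -13206/(-21590) = -13206*(-1/21590) = 6603/10795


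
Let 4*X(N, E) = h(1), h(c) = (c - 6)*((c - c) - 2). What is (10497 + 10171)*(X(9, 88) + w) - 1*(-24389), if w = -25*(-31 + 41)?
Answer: -5090941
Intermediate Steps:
h(c) = 12 - 2*c (h(c) = (-6 + c)*(0 - 2) = (-6 + c)*(-2) = 12 - 2*c)
X(N, E) = 5/2 (X(N, E) = (12 - 2*1)/4 = (12 - 2)/4 = (¼)*10 = 5/2)
w = -250 (w = -25*10 = -250)
(10497 + 10171)*(X(9, 88) + w) - 1*(-24389) = (10497 + 10171)*(5/2 - 250) - 1*(-24389) = 20668*(-495/2) + 24389 = -5115330 + 24389 = -5090941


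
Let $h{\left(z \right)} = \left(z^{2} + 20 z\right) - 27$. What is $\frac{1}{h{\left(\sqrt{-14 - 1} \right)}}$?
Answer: $- \frac{7}{1294} - \frac{5 i \sqrt{15}}{1941} \approx -0.0054096 - 0.0099768 i$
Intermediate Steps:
$h{\left(z \right)} = -27 + z^{2} + 20 z$
$\frac{1}{h{\left(\sqrt{-14 - 1} \right)}} = \frac{1}{-27 + \left(\sqrt{-14 - 1}\right)^{2} + 20 \sqrt{-14 - 1}} = \frac{1}{-27 + \left(\sqrt{-15}\right)^{2} + 20 \sqrt{-15}} = \frac{1}{-27 + \left(i \sqrt{15}\right)^{2} + 20 i \sqrt{15}} = \frac{1}{-27 - 15 + 20 i \sqrt{15}} = \frac{1}{-42 + 20 i \sqrt{15}}$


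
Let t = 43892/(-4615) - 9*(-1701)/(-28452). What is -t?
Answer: 439822073/43768660 ≈ 10.049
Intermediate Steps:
t = -439822073/43768660 (t = 43892*(-1/4615) + 15309*(-1/28452) = -43892/4615 - 5103/9484 = -439822073/43768660 ≈ -10.049)
-t = -1*(-439822073/43768660) = 439822073/43768660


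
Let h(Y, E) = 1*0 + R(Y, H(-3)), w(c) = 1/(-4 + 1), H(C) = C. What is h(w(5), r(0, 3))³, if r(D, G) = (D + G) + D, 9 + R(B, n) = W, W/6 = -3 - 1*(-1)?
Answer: -9261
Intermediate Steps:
W = -12 (W = 6*(-3 - 1*(-1)) = 6*(-3 + 1) = 6*(-2) = -12)
w(c) = -⅓ (w(c) = 1/(-3) = -⅓)
R(B, n) = -21 (R(B, n) = -9 - 12 = -21)
r(D, G) = G + 2*D
h(Y, E) = -21 (h(Y, E) = 1*0 - 21 = 0 - 21 = -21)
h(w(5), r(0, 3))³ = (-21)³ = -9261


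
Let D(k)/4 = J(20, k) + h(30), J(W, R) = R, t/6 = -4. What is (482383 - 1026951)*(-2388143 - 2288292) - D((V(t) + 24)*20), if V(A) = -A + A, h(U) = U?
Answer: 2546636853040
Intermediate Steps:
t = -24 (t = 6*(-4) = -24)
V(A) = 0
D(k) = 120 + 4*k (D(k) = 4*(k + 30) = 4*(30 + k) = 120 + 4*k)
(482383 - 1026951)*(-2388143 - 2288292) - D((V(t) + 24)*20) = (482383 - 1026951)*(-2388143 - 2288292) - (120 + 4*((0 + 24)*20)) = -544568*(-4676435) - (120 + 4*(24*20)) = 2546636855080 - (120 + 4*480) = 2546636855080 - (120 + 1920) = 2546636855080 - 1*2040 = 2546636855080 - 2040 = 2546636853040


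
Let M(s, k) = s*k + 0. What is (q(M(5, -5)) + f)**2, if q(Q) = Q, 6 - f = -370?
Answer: 123201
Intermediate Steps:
f = 376 (f = 6 - 1*(-370) = 6 + 370 = 376)
M(s, k) = k*s (M(s, k) = k*s + 0 = k*s)
(q(M(5, -5)) + f)**2 = (-5*5 + 376)**2 = (-25 + 376)**2 = 351**2 = 123201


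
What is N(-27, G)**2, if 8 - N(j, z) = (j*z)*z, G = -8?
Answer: 3013696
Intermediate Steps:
N(j, z) = 8 - j*z**2 (N(j, z) = 8 - j*z*z = 8 - j*z**2)
N(-27, G)**2 = (8 - 1*(-27)*(-8)**2)**2 = (8 - 1*(-27)*64)**2 = (8 + 1728)**2 = 1736**2 = 3013696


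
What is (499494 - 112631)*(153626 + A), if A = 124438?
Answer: 107572673232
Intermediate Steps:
(499494 - 112631)*(153626 + A) = (499494 - 112631)*(153626 + 124438) = 386863*278064 = 107572673232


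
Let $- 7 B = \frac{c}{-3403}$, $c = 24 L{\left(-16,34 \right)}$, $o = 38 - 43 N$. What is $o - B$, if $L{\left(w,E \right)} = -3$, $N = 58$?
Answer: $- \frac{58504304}{23821} \approx -2456.0$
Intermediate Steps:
$o = -2456$ ($o = 38 - 2494 = -2456$)
$c = -72$ ($c = 24 \left(-3\right) = -72$)
$B = - \frac{72}{23821}$ ($B = - \frac{\left(-72\right) \frac{1}{-3403}}{7} = - \frac{\left(-72\right) \left(- \frac{1}{3403}\right)}{7} = \left(- \frac{1}{7}\right) \frac{72}{3403} = - \frac{72}{23821} \approx -0.0030225$)
$o - B = -2456 - - \frac{72}{23821} = -2456 + \frac{72}{23821} = - \frac{58504304}{23821}$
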